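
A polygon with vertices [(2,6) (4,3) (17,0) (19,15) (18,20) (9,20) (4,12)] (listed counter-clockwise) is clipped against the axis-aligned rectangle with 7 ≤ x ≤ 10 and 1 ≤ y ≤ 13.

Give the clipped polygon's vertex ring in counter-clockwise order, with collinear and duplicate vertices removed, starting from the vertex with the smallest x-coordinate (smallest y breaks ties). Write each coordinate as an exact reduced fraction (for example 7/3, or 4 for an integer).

Clipped polygon: [(7,30/13) (10,21/13) (10,13) (7,13)]

1. After x ≥ 7: [(7,30/13) (17,0) (19,15) (18,20) (9,20) (7,84/5)]
2. After x ≤ 10: [(7,30/13) (10,21/13) (10,20) (9,20) (7,84/5)]
3. After y ≥ 1: [(7,30/13) (10,21/13) (10,20) (9,20) (7,84/5)]
4. After y ≤ 13: [(7,13) (7,30/13) (10,21/13) (10,13)]
5. Canonical ring: [(7,30/13) (10,21/13) (10,13) (7,13)]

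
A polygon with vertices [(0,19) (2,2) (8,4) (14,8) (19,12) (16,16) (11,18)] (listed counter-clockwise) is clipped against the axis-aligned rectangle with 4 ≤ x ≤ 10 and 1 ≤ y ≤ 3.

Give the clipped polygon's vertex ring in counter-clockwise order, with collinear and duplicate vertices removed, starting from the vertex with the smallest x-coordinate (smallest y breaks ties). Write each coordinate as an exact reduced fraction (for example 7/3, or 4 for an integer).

Clipped polygon: [(4,8/3) (5,3) (4,3)]

1. After x ≥ 4: [(4,205/11) (4,8/3) (8,4) (14,8) (19,12) (16,16) (11,18)]
2. After x ≤ 10: [(10,199/11) (4,205/11) (4,8/3) (8,4) (10,16/3)]
3. After y ≥ 1: [(10,199/11) (4,205/11) (4,8/3) (8,4) (10,16/3)]
4. After y ≤ 3: [(4,3) (4,8/3) (5,3)]
5. Canonical ring: [(4,8/3) (5,3) (4,3)]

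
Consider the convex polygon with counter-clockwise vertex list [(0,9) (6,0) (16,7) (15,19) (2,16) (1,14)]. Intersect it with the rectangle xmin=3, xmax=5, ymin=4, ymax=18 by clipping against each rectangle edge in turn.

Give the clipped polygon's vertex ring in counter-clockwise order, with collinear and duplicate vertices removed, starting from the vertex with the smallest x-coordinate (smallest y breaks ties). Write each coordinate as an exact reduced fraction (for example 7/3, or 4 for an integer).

Clipped polygon: [(3,9/2) (10/3,4) (5,4) (5,217/13) (3,211/13)]

1. After x ≥ 3: [(3,9/2) (6,0) (16,7) (15,19) (3,211/13)]
2. After x ≤ 5: [(3,9/2) (5,3/2) (5,217/13) (3,211/13)]
3. After y ≥ 4: [(3,9/2) (10/3,4) (5,4) (5,217/13) (3,211/13)]
4. After y ≤ 18: [(3,9/2) (10/3,4) (5,4) (5,217/13) (3,211/13)]
5. Canonical ring: [(3,9/2) (10/3,4) (5,4) (5,217/13) (3,211/13)]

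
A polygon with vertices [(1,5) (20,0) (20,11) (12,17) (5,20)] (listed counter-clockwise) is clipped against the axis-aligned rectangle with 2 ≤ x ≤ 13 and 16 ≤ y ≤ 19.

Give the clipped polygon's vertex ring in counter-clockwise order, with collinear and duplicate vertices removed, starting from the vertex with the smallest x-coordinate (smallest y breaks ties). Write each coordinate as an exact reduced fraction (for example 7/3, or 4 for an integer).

Clipped polygon: [(59/15,16) (13,16) (13,65/4) (12,17) (22/3,19) (71/15,19)]

1. After x ≥ 2: [(2,35/4) (2,90/19) (20,0) (20,11) (12,17) (5,20)]
2. After x ≤ 13: [(2,35/4) (2,90/19) (13,35/19) (13,65/4) (12,17) (5,20)]
3. After y ≥ 16: [(59/15,16) (13,16) (13,65/4) (12,17) (5,20)]
4. After y ≤ 19: [(71/15,19) (59/15,16) (13,16) (13,65/4) (12,17) (22/3,19)]
5. Canonical ring: [(59/15,16) (13,16) (13,65/4) (12,17) (22/3,19) (71/15,19)]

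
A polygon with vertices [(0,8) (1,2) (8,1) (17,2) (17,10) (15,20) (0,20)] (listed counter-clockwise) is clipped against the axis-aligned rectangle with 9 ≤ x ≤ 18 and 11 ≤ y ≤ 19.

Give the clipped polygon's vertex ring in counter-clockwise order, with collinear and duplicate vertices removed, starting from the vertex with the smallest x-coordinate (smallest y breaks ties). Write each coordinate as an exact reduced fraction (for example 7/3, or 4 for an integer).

Clipped polygon: [(9,11) (84/5,11) (76/5,19) (9,19)]

1. After x ≥ 9: [(9,10/9) (17,2) (17,10) (15,20) (9,20)]
2. After x ≤ 18: [(9,10/9) (17,2) (17,10) (15,20) (9,20)]
3. After y ≥ 11: [(9,11) (84/5,11) (15,20) (9,20)]
4. After y ≤ 19: [(9,19) (9,11) (84/5,11) (76/5,19)]
5. Canonical ring: [(9,11) (84/5,11) (76/5,19) (9,19)]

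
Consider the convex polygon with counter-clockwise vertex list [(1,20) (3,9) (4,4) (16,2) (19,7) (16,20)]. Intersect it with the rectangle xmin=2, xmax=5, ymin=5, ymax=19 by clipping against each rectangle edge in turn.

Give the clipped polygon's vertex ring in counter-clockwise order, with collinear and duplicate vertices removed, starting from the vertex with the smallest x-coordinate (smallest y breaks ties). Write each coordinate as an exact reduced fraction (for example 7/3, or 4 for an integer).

Clipped polygon: [(2,29/2) (3,9) (19/5,5) (5,5) (5,19) (2,19)]

1. After x ≥ 2: [(2,20) (2,29/2) (3,9) (4,4) (16,2) (19,7) (16,20)]
2. After x ≤ 5: [(5,20) (2,20) (2,29/2) (3,9) (4,4) (5,23/6)]
3. After y ≥ 5: [(5,5) (5,20) (2,20) (2,29/2) (3,9) (19/5,5)]
4. After y ≤ 19: [(5,5) (5,19) (2,19) (2,29/2) (3,9) (19/5,5)]
5. Canonical ring: [(2,29/2) (3,9) (19/5,5) (5,5) (5,19) (2,19)]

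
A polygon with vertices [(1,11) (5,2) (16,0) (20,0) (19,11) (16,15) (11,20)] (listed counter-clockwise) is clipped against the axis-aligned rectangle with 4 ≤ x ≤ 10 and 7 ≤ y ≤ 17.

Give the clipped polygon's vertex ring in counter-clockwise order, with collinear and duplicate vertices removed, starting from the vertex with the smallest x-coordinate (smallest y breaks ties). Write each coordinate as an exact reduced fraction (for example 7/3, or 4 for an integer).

Clipped polygon: [(4,7) (10,7) (10,17) (23/3,17) (4,137/10)]

1. After x ≥ 4: [(4,137/10) (4,17/4) (5,2) (16,0) (20,0) (19,11) (16,15) (11,20)]
2. After x ≤ 10: [(10,191/10) (4,137/10) (4,17/4) (5,2) (10,12/11)]
3. After y ≥ 7: [(10,7) (10,191/10) (4,137/10) (4,7)]
4. After y ≤ 17: [(10,7) (10,17) (23/3,17) (4,137/10) (4,7)]
5. Canonical ring: [(4,7) (10,7) (10,17) (23/3,17) (4,137/10)]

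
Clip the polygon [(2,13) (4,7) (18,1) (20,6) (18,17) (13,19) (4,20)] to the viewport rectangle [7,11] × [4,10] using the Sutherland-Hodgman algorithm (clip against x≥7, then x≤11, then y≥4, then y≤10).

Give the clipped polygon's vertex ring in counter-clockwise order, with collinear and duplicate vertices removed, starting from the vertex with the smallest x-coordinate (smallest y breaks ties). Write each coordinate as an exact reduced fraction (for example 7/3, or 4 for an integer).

1. After x ≥ 7: [(7,40/7) (18,1) (20,6) (18,17) (13,19) (7,59/3)]
2. After x ≤ 11: [(7,40/7) (11,4) (11,173/9) (7,59/3)]
3. After y ≥ 4: [(7,40/7) (11,4) (11,173/9) (7,59/3)]
4. After y ≤ 10: [(7,10) (7,40/7) (11,4) (11,10)]
5. Canonical ring: [(7,40/7) (11,4) (11,10) (7,10)]

Clipped polygon: [(7,40/7) (11,4) (11,10) (7,10)]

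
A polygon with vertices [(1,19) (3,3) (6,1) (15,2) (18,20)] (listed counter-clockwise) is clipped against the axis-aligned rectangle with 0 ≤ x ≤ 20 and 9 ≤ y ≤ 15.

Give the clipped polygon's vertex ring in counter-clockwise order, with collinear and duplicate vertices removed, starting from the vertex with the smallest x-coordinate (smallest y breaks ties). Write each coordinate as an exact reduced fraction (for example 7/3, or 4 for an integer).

Clipped polygon: [(3/2,15) (9/4,9) (97/6,9) (103/6,15)]

1. After x ≥ 0: [(1,19) (3,3) (6,1) (15,2) (18,20)]
2. After x ≤ 20: [(1,19) (3,3) (6,1) (15,2) (18,20)]
3. After y ≥ 9: [(1,19) (9/4,9) (97/6,9) (18,20)]
4. After y ≤ 15: [(3/2,15) (9/4,9) (97/6,9) (103/6,15)]
5. Canonical ring: [(3/2,15) (9/4,9) (97/6,9) (103/6,15)]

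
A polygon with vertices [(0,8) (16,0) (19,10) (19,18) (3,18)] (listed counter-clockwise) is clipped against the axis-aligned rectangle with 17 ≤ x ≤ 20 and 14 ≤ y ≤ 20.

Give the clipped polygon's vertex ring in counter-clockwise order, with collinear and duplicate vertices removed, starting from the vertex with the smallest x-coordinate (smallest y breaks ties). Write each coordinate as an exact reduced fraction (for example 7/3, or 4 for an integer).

Clipped polygon: [(17,14) (19,14) (19,18) (17,18)]

1. After x ≥ 17: [(17,10/3) (19,10) (19,18) (17,18)]
2. After x ≤ 20: [(17,10/3) (19,10) (19,18) (17,18)]
3. After y ≥ 14: [(17,14) (19,14) (19,18) (17,18)]
4. After y ≤ 20: [(17,14) (19,14) (19,18) (17,18)]
5. Canonical ring: [(17,14) (19,14) (19,18) (17,18)]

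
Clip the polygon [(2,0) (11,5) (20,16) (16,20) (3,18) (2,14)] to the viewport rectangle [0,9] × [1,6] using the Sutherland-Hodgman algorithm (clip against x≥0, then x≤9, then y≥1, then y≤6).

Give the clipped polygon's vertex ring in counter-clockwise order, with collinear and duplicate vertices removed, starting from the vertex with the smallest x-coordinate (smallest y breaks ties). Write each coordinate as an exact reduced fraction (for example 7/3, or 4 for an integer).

1. After x ≥ 0: [(2,0) (11,5) (20,16) (16,20) (3,18) (2,14)]
2. After x ≤ 9: [(2,0) (9,35/9) (9,246/13) (3,18) (2,14)]
3. After y ≥ 1: [(2,1) (19/5,1) (9,35/9) (9,246/13) (3,18) (2,14)]
4. After y ≤ 6: [(2,6) (2,1) (19/5,1) (9,35/9) (9,6)]
5. Canonical ring: [(2,1) (19/5,1) (9,35/9) (9,6) (2,6)]

Clipped polygon: [(2,1) (19/5,1) (9,35/9) (9,6) (2,6)]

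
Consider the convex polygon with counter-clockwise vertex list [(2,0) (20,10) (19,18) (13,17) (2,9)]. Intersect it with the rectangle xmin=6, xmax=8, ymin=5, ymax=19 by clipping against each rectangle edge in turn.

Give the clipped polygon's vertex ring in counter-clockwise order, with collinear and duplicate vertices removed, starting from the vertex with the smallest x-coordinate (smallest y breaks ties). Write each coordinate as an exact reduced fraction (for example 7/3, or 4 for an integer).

1. After x ≥ 6: [(6,20/9) (20,10) (19,18) (13,17) (6,131/11)]
2. After x ≤ 8: [(6,20/9) (8,10/3) (8,147/11) (6,131/11)]
3. After y ≥ 5: [(6,5) (8,5) (8,147/11) (6,131/11)]
4. After y ≤ 19: [(6,5) (8,5) (8,147/11) (6,131/11)]
5. Canonical ring: [(6,5) (8,5) (8,147/11) (6,131/11)]

Clipped polygon: [(6,5) (8,5) (8,147/11) (6,131/11)]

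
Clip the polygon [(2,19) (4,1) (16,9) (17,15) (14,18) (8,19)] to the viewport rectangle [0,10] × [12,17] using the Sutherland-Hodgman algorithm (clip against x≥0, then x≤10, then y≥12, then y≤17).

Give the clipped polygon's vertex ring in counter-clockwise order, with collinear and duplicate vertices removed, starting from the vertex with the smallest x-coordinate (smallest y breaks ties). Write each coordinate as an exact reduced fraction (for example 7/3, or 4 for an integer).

1. After x ≥ 0: [(2,19) (4,1) (16,9) (17,15) (14,18) (8,19)]
2. After x ≤ 10: [(2,19) (4,1) (10,5) (10,56/3) (8,19)]
3. After y ≥ 12: [(2,19) (25/9,12) (10,12) (10,56/3) (8,19)]
4. After y ≤ 17: [(20/9,17) (25/9,12) (10,12) (10,17)]
5. Canonical ring: [(20/9,17) (25/9,12) (10,12) (10,17)]

Clipped polygon: [(20/9,17) (25/9,12) (10,12) (10,17)]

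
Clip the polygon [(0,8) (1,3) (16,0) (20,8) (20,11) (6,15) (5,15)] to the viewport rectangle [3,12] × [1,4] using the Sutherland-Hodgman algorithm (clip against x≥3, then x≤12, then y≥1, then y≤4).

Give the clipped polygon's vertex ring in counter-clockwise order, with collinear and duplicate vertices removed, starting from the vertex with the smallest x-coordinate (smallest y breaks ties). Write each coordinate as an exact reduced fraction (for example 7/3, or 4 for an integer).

Clipped polygon: [(3,13/5) (11,1) (12,1) (12,4) (3,4)]

1. After x ≥ 3: [(3,61/5) (3,13/5) (16,0) (20,8) (20,11) (6,15) (5,15)]
2. After x ≤ 12: [(3,61/5) (3,13/5) (12,4/5) (12,93/7) (6,15) (5,15)]
3. After y ≥ 1: [(3,61/5) (3,13/5) (11,1) (12,1) (12,93/7) (6,15) (5,15)]
4. After y ≤ 4: [(3,4) (3,13/5) (11,1) (12,1) (12,4)]
5. Canonical ring: [(3,13/5) (11,1) (12,1) (12,4) (3,4)]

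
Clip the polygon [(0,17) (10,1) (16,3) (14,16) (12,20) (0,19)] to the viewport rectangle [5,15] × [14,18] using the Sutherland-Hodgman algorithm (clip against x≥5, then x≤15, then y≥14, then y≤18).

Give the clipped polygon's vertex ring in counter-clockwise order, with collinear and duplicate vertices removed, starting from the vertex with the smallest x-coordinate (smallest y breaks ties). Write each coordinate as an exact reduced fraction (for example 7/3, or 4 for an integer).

1. After x ≥ 5: [(5,9) (10,1) (16,3) (14,16) (12,20) (5,233/12)]
2. After x ≤ 15: [(5,9) (10,1) (15,8/3) (15,19/2) (14,16) (12,20) (5,233/12)]
3. After y ≥ 14: [(5,14) (186/13,14) (14,16) (12,20) (5,233/12)]
4. After y ≤ 18: [(5,18) (5,14) (186/13,14) (14,16) (13,18)]
5. Canonical ring: [(5,14) (186/13,14) (14,16) (13,18) (5,18)]

Clipped polygon: [(5,14) (186/13,14) (14,16) (13,18) (5,18)]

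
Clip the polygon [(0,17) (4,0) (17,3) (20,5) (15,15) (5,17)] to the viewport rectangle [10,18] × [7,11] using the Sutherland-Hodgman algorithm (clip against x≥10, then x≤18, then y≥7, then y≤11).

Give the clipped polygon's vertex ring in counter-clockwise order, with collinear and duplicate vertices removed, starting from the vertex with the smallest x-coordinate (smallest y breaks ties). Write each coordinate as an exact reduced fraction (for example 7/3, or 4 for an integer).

1. After x ≥ 10: [(10,18/13) (17,3) (20,5) (15,15) (10,16)]
2. After x ≤ 18: [(10,18/13) (17,3) (18,11/3) (18,9) (15,15) (10,16)]
3. After y ≥ 7: [(10,7) (18,7) (18,9) (15,15) (10,16)]
4. After y ≤ 11: [(10,11) (10,7) (18,7) (18,9) (17,11)]
5. Canonical ring: [(10,7) (18,7) (18,9) (17,11) (10,11)]

Clipped polygon: [(10,7) (18,7) (18,9) (17,11) (10,11)]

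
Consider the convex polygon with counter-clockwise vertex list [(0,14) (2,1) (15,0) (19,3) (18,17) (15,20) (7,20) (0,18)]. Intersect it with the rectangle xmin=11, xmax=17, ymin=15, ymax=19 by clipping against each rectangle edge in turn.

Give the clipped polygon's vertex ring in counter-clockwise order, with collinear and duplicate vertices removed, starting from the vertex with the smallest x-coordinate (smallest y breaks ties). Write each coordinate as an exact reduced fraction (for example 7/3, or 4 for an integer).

Clipped polygon: [(11,15) (17,15) (17,18) (16,19) (11,19)]

1. After x ≥ 11: [(11,4/13) (15,0) (19,3) (18,17) (15,20) (11,20)]
2. After x ≤ 17: [(11,4/13) (15,0) (17,3/2) (17,18) (15,20) (11,20)]
3. After y ≥ 15: [(11,15) (17,15) (17,18) (15,20) (11,20)]
4. After y ≤ 19: [(11,19) (11,15) (17,15) (17,18) (16,19)]
5. Canonical ring: [(11,15) (17,15) (17,18) (16,19) (11,19)]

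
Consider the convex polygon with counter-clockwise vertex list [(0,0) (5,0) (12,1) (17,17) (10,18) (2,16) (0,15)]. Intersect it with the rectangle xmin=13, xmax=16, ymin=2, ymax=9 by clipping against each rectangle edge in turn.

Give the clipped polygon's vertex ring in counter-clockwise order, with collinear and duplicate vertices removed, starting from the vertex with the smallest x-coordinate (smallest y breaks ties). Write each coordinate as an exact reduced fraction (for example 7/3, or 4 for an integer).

Clipped polygon: [(13,21/5) (29/2,9) (13,9)]

1. After x ≥ 13: [(13,21/5) (17,17) (13,123/7)]
2. After x ≤ 16: [(13,21/5) (16,69/5) (16,120/7) (13,123/7)]
3. After y ≥ 2: [(13,21/5) (16,69/5) (16,120/7) (13,123/7)]
4. After y ≤ 9: [(13,9) (13,21/5) (29/2,9)]
5. Canonical ring: [(13,21/5) (29/2,9) (13,9)]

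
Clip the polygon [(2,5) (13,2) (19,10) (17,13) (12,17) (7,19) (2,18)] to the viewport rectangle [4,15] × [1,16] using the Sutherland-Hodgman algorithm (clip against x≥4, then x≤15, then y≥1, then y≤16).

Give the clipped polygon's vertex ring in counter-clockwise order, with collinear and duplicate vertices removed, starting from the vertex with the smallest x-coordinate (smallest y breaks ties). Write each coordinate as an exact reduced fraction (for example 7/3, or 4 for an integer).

1. After x ≥ 4: [(4,49/11) (13,2) (19,10) (17,13) (12,17) (7,19) (4,92/5)]
2. After x ≤ 15: [(4,49/11) (13,2) (15,14/3) (15,73/5) (12,17) (7,19) (4,92/5)]
3. After y ≥ 1: [(4,49/11) (13,2) (15,14/3) (15,73/5) (12,17) (7,19) (4,92/5)]
4. After y ≤ 16: [(4,16) (4,49/11) (13,2) (15,14/3) (15,73/5) (53/4,16)]
5. Canonical ring: [(4,49/11) (13,2) (15,14/3) (15,73/5) (53/4,16) (4,16)]

Clipped polygon: [(4,49/11) (13,2) (15,14/3) (15,73/5) (53/4,16) (4,16)]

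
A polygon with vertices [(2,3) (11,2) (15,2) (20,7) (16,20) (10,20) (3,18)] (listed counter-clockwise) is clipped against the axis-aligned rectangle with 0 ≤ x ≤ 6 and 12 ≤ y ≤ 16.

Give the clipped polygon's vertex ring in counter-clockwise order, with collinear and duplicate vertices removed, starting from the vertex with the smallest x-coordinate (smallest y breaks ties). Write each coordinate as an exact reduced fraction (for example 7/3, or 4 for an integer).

Clipped polygon: [(13/5,12) (6,12) (6,16) (43/15,16)]

1. After x ≥ 0: [(2,3) (11,2) (15,2) (20,7) (16,20) (10,20) (3,18)]
2. After x ≤ 6: [(2,3) (6,23/9) (6,132/7) (3,18)]
3. After y ≥ 12: [(13/5,12) (6,12) (6,132/7) (3,18)]
4. After y ≤ 16: [(43/15,16) (13/5,12) (6,12) (6,16)]
5. Canonical ring: [(13/5,12) (6,12) (6,16) (43/15,16)]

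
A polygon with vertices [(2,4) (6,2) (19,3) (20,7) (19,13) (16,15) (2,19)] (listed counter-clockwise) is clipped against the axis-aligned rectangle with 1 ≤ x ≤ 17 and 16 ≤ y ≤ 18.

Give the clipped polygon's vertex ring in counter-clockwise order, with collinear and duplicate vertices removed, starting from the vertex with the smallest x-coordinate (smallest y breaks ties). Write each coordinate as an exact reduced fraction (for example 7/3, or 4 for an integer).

1. After x ≥ 1: [(2,4) (6,2) (19,3) (20,7) (19,13) (16,15) (2,19)]
2. After x ≤ 17: [(2,4) (6,2) (17,37/13) (17,43/3) (16,15) (2,19)]
3. After y ≥ 16: [(2,16) (25/2,16) (2,19)]
4. After y ≤ 18: [(2,18) (2,16) (25/2,16) (11/2,18)]
5. Canonical ring: [(2,16) (25/2,16) (11/2,18) (2,18)]

Clipped polygon: [(2,16) (25/2,16) (11/2,18) (2,18)]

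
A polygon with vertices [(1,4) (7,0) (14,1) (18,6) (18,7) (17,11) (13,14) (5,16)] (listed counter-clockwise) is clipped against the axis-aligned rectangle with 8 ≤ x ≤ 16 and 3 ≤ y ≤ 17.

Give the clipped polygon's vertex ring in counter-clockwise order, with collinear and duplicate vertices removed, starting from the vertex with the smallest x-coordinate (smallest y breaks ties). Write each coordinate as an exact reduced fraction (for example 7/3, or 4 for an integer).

Clipped polygon: [(8,3) (78/5,3) (16,7/2) (16,47/4) (13,14) (8,61/4)]

1. After x ≥ 8: [(8,1/7) (14,1) (18,6) (18,7) (17,11) (13,14) (8,61/4)]
2. After x ≤ 16: [(8,1/7) (14,1) (16,7/2) (16,47/4) (13,14) (8,61/4)]
3. After y ≥ 3: [(8,3) (78/5,3) (16,7/2) (16,47/4) (13,14) (8,61/4)]
4. After y ≤ 17: [(8,3) (78/5,3) (16,7/2) (16,47/4) (13,14) (8,61/4)]
5. Canonical ring: [(8,3) (78/5,3) (16,7/2) (16,47/4) (13,14) (8,61/4)]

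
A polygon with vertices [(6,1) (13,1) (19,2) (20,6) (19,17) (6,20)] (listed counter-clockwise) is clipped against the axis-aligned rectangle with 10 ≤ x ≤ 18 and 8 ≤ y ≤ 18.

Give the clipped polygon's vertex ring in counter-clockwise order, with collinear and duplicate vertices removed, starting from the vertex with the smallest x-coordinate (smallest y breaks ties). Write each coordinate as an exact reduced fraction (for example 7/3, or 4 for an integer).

Clipped polygon: [(10,8) (18,8) (18,224/13) (44/3,18) (10,18)]

1. After x ≥ 10: [(10,1) (13,1) (19,2) (20,6) (19,17) (10,248/13)]
2. After x ≤ 18: [(10,1) (13,1) (18,11/6) (18,224/13) (10,248/13)]
3. After y ≥ 8: [(10,8) (18,8) (18,224/13) (10,248/13)]
4. After y ≤ 18: [(10,18) (10,8) (18,8) (18,224/13) (44/3,18)]
5. Canonical ring: [(10,8) (18,8) (18,224/13) (44/3,18) (10,18)]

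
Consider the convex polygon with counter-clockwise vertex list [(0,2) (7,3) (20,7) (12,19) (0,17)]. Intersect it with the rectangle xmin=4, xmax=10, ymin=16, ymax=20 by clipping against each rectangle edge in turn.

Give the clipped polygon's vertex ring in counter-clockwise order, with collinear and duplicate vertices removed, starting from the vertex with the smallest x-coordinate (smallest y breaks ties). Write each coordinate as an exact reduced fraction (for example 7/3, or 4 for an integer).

1. After x ≥ 4: [(4,18/7) (7,3) (20,7) (12,19) (4,53/3)]
2. After x ≤ 10: [(4,18/7) (7,3) (10,51/13) (10,56/3) (4,53/3)]
3. After y ≥ 16: [(4,16) (10,16) (10,56/3) (4,53/3)]
4. After y ≤ 20: [(4,16) (10,16) (10,56/3) (4,53/3)]
5. Canonical ring: [(4,16) (10,16) (10,56/3) (4,53/3)]

Clipped polygon: [(4,16) (10,16) (10,56/3) (4,53/3)]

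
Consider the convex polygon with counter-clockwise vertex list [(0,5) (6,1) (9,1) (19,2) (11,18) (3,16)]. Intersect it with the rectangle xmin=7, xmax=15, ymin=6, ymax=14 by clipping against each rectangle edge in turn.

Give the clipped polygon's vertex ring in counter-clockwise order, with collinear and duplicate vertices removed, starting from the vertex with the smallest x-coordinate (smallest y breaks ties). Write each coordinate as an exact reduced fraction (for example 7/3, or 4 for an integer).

Clipped polygon: [(7,6) (15,6) (15,10) (13,14) (7,14)]

1. After x ≥ 7: [(7,1) (9,1) (19,2) (11,18) (7,17)]
2. After x ≤ 15: [(7,1) (9,1) (15,8/5) (15,10) (11,18) (7,17)]
3. After y ≥ 6: [(7,6) (15,6) (15,10) (11,18) (7,17)]
4. After y ≤ 14: [(7,14) (7,6) (15,6) (15,10) (13,14)]
5. Canonical ring: [(7,6) (15,6) (15,10) (13,14) (7,14)]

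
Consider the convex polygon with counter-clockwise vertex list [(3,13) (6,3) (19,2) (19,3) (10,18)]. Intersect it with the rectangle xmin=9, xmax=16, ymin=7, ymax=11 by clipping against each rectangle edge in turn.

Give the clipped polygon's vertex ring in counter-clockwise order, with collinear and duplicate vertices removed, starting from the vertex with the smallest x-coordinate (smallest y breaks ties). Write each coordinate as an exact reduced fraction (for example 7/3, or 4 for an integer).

Clipped polygon: [(9,7) (16,7) (16,8) (71/5,11) (9,11)]

1. After x ≥ 9: [(9,121/7) (9,36/13) (19,2) (19,3) (10,18)]
2. After x ≤ 16: [(9,121/7) (9,36/13) (16,29/13) (16,8) (10,18)]
3. After y ≥ 7: [(9,121/7) (9,7) (16,7) (16,8) (10,18)]
4. After y ≤ 11: [(9,11) (9,7) (16,7) (16,8) (71/5,11)]
5. Canonical ring: [(9,7) (16,7) (16,8) (71/5,11) (9,11)]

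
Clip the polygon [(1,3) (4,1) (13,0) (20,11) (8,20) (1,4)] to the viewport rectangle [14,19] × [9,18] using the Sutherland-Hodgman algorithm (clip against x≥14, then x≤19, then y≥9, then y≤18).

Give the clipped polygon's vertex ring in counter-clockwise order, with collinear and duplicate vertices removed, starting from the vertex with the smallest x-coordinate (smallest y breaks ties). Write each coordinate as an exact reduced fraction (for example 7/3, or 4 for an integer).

Clipped polygon: [(14,9) (206/11,9) (19,66/7) (19,47/4) (14,31/2)]

1. After x ≥ 14: [(14,11/7) (20,11) (14,31/2)]
2. After x ≤ 19: [(14,11/7) (19,66/7) (19,47/4) (14,31/2)]
3. After y ≥ 9: [(14,9) (206/11,9) (19,66/7) (19,47/4) (14,31/2)]
4. After y ≤ 18: [(14,9) (206/11,9) (19,66/7) (19,47/4) (14,31/2)]
5. Canonical ring: [(14,9) (206/11,9) (19,66/7) (19,47/4) (14,31/2)]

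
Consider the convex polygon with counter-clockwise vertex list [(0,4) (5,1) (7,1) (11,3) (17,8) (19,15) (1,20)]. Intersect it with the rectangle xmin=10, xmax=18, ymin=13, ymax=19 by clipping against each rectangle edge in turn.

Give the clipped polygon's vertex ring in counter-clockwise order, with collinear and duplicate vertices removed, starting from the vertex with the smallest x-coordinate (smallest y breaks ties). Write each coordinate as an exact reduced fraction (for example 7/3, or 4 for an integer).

1. After x ≥ 10: [(10,5/2) (11,3) (17,8) (19,15) (10,35/2)]
2. After x ≤ 18: [(10,5/2) (11,3) (17,8) (18,23/2) (18,275/18) (10,35/2)]
3. After y ≥ 13: [(10,13) (18,13) (18,275/18) (10,35/2)]
4. After y ≤ 19: [(10,13) (18,13) (18,275/18) (10,35/2)]
5. Canonical ring: [(10,13) (18,13) (18,275/18) (10,35/2)]

Clipped polygon: [(10,13) (18,13) (18,275/18) (10,35/2)]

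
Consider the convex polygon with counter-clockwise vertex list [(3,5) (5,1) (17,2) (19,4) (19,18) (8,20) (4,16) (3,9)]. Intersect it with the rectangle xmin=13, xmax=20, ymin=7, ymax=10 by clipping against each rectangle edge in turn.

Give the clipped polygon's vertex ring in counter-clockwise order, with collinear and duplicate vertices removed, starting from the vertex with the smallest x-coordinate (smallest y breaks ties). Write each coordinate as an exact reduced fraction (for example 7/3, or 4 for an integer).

1. After x ≥ 13: [(13,5/3) (17,2) (19,4) (19,18) (13,210/11)]
2. After x ≤ 20: [(13,5/3) (17,2) (19,4) (19,18) (13,210/11)]
3. After y ≥ 7: [(13,7) (19,7) (19,18) (13,210/11)]
4. After y ≤ 10: [(13,10) (13,7) (19,7) (19,10)]
5. Canonical ring: [(13,7) (19,7) (19,10) (13,10)]

Clipped polygon: [(13,7) (19,7) (19,10) (13,10)]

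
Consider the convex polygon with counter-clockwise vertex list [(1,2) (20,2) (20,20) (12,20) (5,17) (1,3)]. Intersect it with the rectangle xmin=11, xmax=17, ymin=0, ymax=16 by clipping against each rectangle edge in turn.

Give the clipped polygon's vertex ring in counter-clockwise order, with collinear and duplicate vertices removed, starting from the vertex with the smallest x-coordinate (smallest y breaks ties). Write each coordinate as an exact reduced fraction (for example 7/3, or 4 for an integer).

Clipped polygon: [(11,2) (17,2) (17,16) (11,16)]

1. After x ≥ 11: [(11,2) (20,2) (20,20) (12,20) (11,137/7)]
2. After x ≤ 17: [(11,2) (17,2) (17,20) (12,20) (11,137/7)]
3. After y ≥ 0: [(11,2) (17,2) (17,20) (12,20) (11,137/7)]
4. After y ≤ 16: [(11,16) (11,2) (17,2) (17,16)]
5. Canonical ring: [(11,2) (17,2) (17,16) (11,16)]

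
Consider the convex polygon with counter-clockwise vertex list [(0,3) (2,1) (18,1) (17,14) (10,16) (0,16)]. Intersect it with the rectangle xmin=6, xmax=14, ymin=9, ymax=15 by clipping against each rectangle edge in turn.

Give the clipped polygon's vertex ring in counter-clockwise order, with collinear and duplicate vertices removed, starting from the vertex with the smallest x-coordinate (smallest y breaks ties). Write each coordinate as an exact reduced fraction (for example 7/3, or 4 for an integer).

Clipped polygon: [(6,9) (14,9) (14,104/7) (27/2,15) (6,15)]

1. After x ≥ 6: [(6,1) (18,1) (17,14) (10,16) (6,16)]
2. After x ≤ 14: [(6,1) (14,1) (14,104/7) (10,16) (6,16)]
3. After y ≥ 9: [(6,9) (14,9) (14,104/7) (10,16) (6,16)]
4. After y ≤ 15: [(6,15) (6,9) (14,9) (14,104/7) (27/2,15)]
5. Canonical ring: [(6,9) (14,9) (14,104/7) (27/2,15) (6,15)]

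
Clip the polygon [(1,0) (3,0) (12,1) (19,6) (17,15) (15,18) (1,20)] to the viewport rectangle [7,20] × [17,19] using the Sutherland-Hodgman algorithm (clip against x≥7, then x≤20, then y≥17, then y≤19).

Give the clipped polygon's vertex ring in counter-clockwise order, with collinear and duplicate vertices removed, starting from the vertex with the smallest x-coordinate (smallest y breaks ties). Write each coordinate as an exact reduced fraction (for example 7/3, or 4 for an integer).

Clipped polygon: [(7,17) (47/3,17) (15,18) (8,19) (7,19)]

1. After x ≥ 7: [(7,4/9) (12,1) (19,6) (17,15) (15,18) (7,134/7)]
2. After x ≤ 20: [(7,4/9) (12,1) (19,6) (17,15) (15,18) (7,134/7)]
3. After y ≥ 17: [(7,17) (47/3,17) (15,18) (7,134/7)]
4. After y ≤ 19: [(7,19) (7,17) (47/3,17) (15,18) (8,19)]
5. Canonical ring: [(7,17) (47/3,17) (15,18) (8,19) (7,19)]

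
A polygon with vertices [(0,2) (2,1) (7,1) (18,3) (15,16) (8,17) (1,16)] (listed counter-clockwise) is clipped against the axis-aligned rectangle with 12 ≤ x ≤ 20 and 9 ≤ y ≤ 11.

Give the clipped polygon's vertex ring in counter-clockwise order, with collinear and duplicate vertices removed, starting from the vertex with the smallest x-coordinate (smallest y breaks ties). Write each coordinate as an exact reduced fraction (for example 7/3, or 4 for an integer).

1. After x ≥ 12: [(12,21/11) (18,3) (15,16) (12,115/7)]
2. After x ≤ 20: [(12,21/11) (18,3) (15,16) (12,115/7)]
3. After y ≥ 9: [(12,9) (216/13,9) (15,16) (12,115/7)]
4. After y ≤ 11: [(12,11) (12,9) (216/13,9) (210/13,11)]
5. Canonical ring: [(12,9) (216/13,9) (210/13,11) (12,11)]

Clipped polygon: [(12,9) (216/13,9) (210/13,11) (12,11)]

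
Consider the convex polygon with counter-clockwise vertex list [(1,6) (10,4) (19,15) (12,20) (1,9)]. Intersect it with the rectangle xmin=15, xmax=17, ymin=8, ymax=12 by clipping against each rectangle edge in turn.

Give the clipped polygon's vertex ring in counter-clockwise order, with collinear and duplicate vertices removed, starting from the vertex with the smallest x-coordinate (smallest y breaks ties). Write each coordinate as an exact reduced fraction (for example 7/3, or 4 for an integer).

1. After x ≥ 15: [(15,91/9) (19,15) (15,125/7)]
2. After x ≤ 17: [(15,91/9) (17,113/9) (17,115/7) (15,125/7)]
3. After y ≥ 8: [(15,91/9) (17,113/9) (17,115/7) (15,125/7)]
4. After y ≤ 12: [(15,12) (15,91/9) (182/11,12)]
5. Canonical ring: [(15,91/9) (182/11,12) (15,12)]

Clipped polygon: [(15,91/9) (182/11,12) (15,12)]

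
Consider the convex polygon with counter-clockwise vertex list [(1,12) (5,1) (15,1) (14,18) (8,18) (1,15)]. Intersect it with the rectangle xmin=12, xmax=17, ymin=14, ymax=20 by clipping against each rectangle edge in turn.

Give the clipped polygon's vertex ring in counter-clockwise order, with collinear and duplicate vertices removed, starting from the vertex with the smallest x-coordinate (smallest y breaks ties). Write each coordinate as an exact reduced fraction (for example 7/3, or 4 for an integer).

1. After x ≥ 12: [(12,1) (15,1) (14,18) (12,18)]
2. After x ≤ 17: [(12,1) (15,1) (14,18) (12,18)]
3. After y ≥ 14: [(12,14) (242/17,14) (14,18) (12,18)]
4. After y ≤ 20: [(12,14) (242/17,14) (14,18) (12,18)]
5. Canonical ring: [(12,14) (242/17,14) (14,18) (12,18)]

Clipped polygon: [(12,14) (242/17,14) (14,18) (12,18)]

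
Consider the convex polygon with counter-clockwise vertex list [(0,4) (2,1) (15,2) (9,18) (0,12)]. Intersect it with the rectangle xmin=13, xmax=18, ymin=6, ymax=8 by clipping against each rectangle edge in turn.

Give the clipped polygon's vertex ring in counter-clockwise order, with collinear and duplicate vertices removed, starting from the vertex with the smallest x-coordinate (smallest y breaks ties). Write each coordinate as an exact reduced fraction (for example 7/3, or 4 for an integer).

1. After x ≥ 13: [(13,24/13) (15,2) (13,22/3)]
2. After x ≤ 18: [(13,24/13) (15,2) (13,22/3)]
3. After y ≥ 6: [(13,6) (27/2,6) (13,22/3)]
4. After y ≤ 8: [(13,6) (27/2,6) (13,22/3)]
5. Canonical ring: [(13,6) (27/2,6) (13,22/3)]

Clipped polygon: [(13,6) (27/2,6) (13,22/3)]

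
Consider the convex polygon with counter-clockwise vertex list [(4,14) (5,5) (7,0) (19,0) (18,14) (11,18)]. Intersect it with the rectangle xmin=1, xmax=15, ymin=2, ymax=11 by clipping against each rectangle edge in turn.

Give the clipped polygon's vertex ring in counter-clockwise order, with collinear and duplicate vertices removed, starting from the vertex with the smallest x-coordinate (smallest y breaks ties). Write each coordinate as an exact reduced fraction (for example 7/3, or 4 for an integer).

Clipped polygon: [(13/3,11) (5,5) (31/5,2) (15,2) (15,11)]

1. After x ≥ 1: [(4,14) (5,5) (7,0) (19,0) (18,14) (11,18)]
2. After x ≤ 15: [(4,14) (5,5) (7,0) (15,0) (15,110/7) (11,18)]
3. After y ≥ 2: [(4,14) (5,5) (31/5,2) (15,2) (15,110/7) (11,18)]
4. After y ≤ 11: [(13/3,11) (5,5) (31/5,2) (15,2) (15,11)]
5. Canonical ring: [(13/3,11) (5,5) (31/5,2) (15,2) (15,11)]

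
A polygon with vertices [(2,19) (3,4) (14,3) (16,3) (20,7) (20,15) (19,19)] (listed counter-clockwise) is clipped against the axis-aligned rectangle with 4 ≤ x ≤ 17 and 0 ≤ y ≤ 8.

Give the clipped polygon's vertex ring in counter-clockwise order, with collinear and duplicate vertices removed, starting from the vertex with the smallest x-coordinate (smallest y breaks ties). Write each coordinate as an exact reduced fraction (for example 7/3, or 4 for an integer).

1. After x ≥ 4: [(4,19) (4,43/11) (14,3) (16,3) (20,7) (20,15) (19,19)]
2. After x ≤ 17: [(17,19) (4,19) (4,43/11) (14,3) (16,3) (17,4)]
3. After y ≥ 0: [(17,19) (4,19) (4,43/11) (14,3) (16,3) (17,4)]
4. After y ≤ 8: [(17,8) (4,8) (4,43/11) (14,3) (16,3) (17,4)]
5. Canonical ring: [(4,43/11) (14,3) (16,3) (17,4) (17,8) (4,8)]

Clipped polygon: [(4,43/11) (14,3) (16,3) (17,4) (17,8) (4,8)]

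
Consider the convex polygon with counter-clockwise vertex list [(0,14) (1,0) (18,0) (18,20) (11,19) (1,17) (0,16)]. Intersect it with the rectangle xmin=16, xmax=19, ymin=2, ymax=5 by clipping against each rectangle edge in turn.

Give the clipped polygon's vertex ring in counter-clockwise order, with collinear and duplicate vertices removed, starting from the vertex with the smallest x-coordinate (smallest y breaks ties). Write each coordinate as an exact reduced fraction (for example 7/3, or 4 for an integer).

Clipped polygon: [(16,2) (18,2) (18,5) (16,5)]

1. After x ≥ 16: [(16,0) (18,0) (18,20) (16,138/7)]
2. After x ≤ 19: [(16,0) (18,0) (18,20) (16,138/7)]
3. After y ≥ 2: [(16,2) (18,2) (18,20) (16,138/7)]
4. After y ≤ 5: [(16,5) (16,2) (18,2) (18,5)]
5. Canonical ring: [(16,2) (18,2) (18,5) (16,5)]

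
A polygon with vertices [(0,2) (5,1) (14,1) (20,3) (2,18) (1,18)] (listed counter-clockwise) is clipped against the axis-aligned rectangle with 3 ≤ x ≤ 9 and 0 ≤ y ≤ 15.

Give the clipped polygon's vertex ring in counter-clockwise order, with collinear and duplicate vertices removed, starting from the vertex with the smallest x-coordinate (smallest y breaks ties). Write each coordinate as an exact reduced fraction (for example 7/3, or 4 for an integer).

1. After x ≥ 3: [(3,7/5) (5,1) (14,1) (20,3) (3,103/6)]
2. After x ≤ 9: [(3,7/5) (5,1) (9,1) (9,73/6) (3,103/6)]
3. After y ≥ 0: [(3,7/5) (5,1) (9,1) (9,73/6) (3,103/6)]
4. After y ≤ 15: [(3,15) (3,7/5) (5,1) (9,1) (9,73/6) (28/5,15)]
5. Canonical ring: [(3,7/5) (5,1) (9,1) (9,73/6) (28/5,15) (3,15)]

Clipped polygon: [(3,7/5) (5,1) (9,1) (9,73/6) (28/5,15) (3,15)]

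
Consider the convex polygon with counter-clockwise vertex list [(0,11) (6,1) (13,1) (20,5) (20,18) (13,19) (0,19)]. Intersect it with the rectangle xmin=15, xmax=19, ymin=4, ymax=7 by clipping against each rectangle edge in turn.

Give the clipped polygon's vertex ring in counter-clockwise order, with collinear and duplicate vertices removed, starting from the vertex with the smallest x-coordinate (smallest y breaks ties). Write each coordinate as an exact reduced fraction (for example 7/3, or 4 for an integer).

1. After x ≥ 15: [(15,15/7) (20,5) (20,18) (15,131/7)]
2. After x ≤ 19: [(15,15/7) (19,31/7) (19,127/7) (15,131/7)]
3. After y ≥ 4: [(15,4) (73/4,4) (19,31/7) (19,127/7) (15,131/7)]
4. After y ≤ 7: [(15,7) (15,4) (73/4,4) (19,31/7) (19,7)]
5. Canonical ring: [(15,4) (73/4,4) (19,31/7) (19,7) (15,7)]

Clipped polygon: [(15,4) (73/4,4) (19,31/7) (19,7) (15,7)]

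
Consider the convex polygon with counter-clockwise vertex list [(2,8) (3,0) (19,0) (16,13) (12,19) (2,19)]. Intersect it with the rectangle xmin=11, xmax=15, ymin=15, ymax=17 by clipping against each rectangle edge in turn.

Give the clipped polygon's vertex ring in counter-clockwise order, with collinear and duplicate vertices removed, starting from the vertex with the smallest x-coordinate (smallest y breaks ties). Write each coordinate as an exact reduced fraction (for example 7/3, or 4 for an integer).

Clipped polygon: [(11,15) (44/3,15) (40/3,17) (11,17)]

1. After x ≥ 11: [(11,0) (19,0) (16,13) (12,19) (11,19)]
2. After x ≤ 15: [(11,0) (15,0) (15,29/2) (12,19) (11,19)]
3. After y ≥ 15: [(11,15) (44/3,15) (12,19) (11,19)]
4. After y ≤ 17: [(11,17) (11,15) (44/3,15) (40/3,17)]
5. Canonical ring: [(11,15) (44/3,15) (40/3,17) (11,17)]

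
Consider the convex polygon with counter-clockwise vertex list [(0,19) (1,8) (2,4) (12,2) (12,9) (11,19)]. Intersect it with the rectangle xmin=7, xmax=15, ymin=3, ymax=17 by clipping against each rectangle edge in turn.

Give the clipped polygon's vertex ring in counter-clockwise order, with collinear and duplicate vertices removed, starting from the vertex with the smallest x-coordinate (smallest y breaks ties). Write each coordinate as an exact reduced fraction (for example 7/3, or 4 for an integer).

1. After x ≥ 7: [(7,19) (7,3) (12,2) (12,9) (11,19)]
2. After x ≤ 15: [(7,19) (7,3) (12,2) (12,9) (11,19)]
3. After y ≥ 3: [(7,19) (7,3) (7,3) (12,3) (12,9) (11,19)]
4. After y ≤ 17: [(7,17) (7,3) (7,3) (12,3) (12,9) (56/5,17)]
5. Canonical ring: [(7,3) (12,3) (12,9) (56/5,17) (7,17)]

Clipped polygon: [(7,3) (12,3) (12,9) (56/5,17) (7,17)]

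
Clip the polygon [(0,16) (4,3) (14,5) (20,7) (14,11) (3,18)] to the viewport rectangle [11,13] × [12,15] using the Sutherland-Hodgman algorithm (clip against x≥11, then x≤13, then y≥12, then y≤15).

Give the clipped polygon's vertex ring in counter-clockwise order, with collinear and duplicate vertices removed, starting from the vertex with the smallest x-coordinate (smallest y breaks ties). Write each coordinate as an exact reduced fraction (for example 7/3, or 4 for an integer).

1. After x ≥ 11: [(11,22/5) (14,5) (20,7) (14,11) (11,142/11)]
2. After x ≤ 13: [(11,22/5) (13,24/5) (13,128/11) (11,142/11)]
3. After y ≥ 12: [(11,12) (87/7,12) (11,142/11)]
4. After y ≤ 15: [(11,12) (87/7,12) (11,142/11)]
5. Canonical ring: [(11,12) (87/7,12) (11,142/11)]

Clipped polygon: [(11,12) (87/7,12) (11,142/11)]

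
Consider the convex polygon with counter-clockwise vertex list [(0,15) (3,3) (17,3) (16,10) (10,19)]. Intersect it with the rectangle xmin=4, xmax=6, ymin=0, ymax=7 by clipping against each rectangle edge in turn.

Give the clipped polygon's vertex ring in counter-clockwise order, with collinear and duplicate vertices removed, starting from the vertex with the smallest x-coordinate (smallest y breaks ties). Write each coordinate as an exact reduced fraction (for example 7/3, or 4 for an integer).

1. After x ≥ 4: [(4,83/5) (4,3) (17,3) (16,10) (10,19)]
2. After x ≤ 6: [(6,87/5) (4,83/5) (4,3) (6,3)]
3. After y ≥ 0: [(6,87/5) (4,83/5) (4,3) (6,3)]
4. After y ≤ 7: [(6,7) (4,7) (4,3) (6,3)]
5. Canonical ring: [(4,3) (6,3) (6,7) (4,7)]

Clipped polygon: [(4,3) (6,3) (6,7) (4,7)]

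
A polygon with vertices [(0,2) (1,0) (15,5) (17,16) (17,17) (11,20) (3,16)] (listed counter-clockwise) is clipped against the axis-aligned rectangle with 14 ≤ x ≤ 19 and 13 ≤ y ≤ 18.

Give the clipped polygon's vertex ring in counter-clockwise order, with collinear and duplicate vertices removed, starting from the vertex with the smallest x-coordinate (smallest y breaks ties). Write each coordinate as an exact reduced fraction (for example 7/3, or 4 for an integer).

Clipped polygon: [(14,13) (181/11,13) (17,16) (17,17) (15,18) (14,18)]

1. After x ≥ 14: [(14,65/14) (15,5) (17,16) (17,17) (14,37/2)]
2. After x ≤ 19: [(14,65/14) (15,5) (17,16) (17,17) (14,37/2)]
3. After y ≥ 13: [(14,13) (181/11,13) (17,16) (17,17) (14,37/2)]
4. After y ≤ 18: [(14,18) (14,13) (181/11,13) (17,16) (17,17) (15,18)]
5. Canonical ring: [(14,13) (181/11,13) (17,16) (17,17) (15,18) (14,18)]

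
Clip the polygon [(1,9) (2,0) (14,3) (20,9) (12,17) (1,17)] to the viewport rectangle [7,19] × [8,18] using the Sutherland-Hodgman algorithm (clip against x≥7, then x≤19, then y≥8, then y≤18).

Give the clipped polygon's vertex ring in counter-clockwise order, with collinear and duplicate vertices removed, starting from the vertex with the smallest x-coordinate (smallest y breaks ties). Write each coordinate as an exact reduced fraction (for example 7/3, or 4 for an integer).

1. After x ≥ 7: [(7,5/4) (14,3) (20,9) (12,17) (7,17)]
2. After x ≤ 19: [(7,5/4) (14,3) (19,8) (19,10) (12,17) (7,17)]
3. After y ≥ 8: [(7,8) (19,8) (19,8) (19,10) (12,17) (7,17)]
4. After y ≤ 18: [(7,8) (19,8) (19,8) (19,10) (12,17) (7,17)]
5. Canonical ring: [(7,8) (19,8) (19,10) (12,17) (7,17)]

Clipped polygon: [(7,8) (19,8) (19,10) (12,17) (7,17)]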